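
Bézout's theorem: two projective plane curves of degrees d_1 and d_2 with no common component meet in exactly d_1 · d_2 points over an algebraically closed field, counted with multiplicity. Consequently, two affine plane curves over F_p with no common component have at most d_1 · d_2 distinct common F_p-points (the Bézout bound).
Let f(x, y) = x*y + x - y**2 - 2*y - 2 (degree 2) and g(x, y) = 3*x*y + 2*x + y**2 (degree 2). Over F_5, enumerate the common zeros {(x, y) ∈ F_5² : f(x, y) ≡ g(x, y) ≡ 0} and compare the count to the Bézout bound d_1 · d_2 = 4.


Common zeros: ∅; count = 0; Bézout bound = 4.

deg(f) = 2, deg(g) = 2, so Bézout bound = 4.
Scan x ∈ F_5. For each x, list the y ∈ F_5 with f(x, y) ≡ 0 and those with g(x, y) ≡ 0 (mod 5); the common zeros in that column are the intersection.
  x = 0: f ≡ 0 at y ∈ {1, 2}; g ≡ 0 at y ∈ {0}; common: ∅.
  x = 1: f ≡ 0 at y ∈ ∅; g ≡ 0 at y ∈ {3, 4}; common: ∅.
  x = 2: f ≡ 0 at y ∈ {0}; g ≡ 0 at y ∈ {2}; common: ∅.
  x = 3: f ≡ 0 at y ∈ {3}; g ≡ 0 at y ∈ ∅; common: ∅.
  x = 4: f ≡ 0 at y ∈ ∅; g ≡ 0 at y ∈ ∅; common: ∅.
Collecting: common zeros = ∅, so the count is 0.
Comparison with the Bézout bound: 0 ≤ 4 = deg(f)·deg(g), as expected for curves with no common component (the affine F_5-count falls short of the bound because intersections may lie at infinity, over extension fields, or carry multiplicity).


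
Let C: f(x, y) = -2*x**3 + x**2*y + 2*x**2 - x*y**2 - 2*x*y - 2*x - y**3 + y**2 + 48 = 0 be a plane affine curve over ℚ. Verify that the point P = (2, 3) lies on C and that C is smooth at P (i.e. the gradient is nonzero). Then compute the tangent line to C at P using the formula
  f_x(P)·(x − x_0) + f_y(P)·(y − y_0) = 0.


Tangent line at P: -21*x - 33*y + 141 = 0.

Step 1: f(2, 3) = 0, so P lies on C.
Step 2: partial derivatives
  f_x(x, y) = -6*x**2 + 2*x*y + 4*x - y**2 - 2*y - 2, f_y(x, y) = x**2 - 2*x*y - 2*x - 3*y**2 + 2*y.
  f_x(P) = -21, f_y(P) = -33 (gradient nonzero, so P is smooth).
Step 3: tangent line at P: -21·(x − 2) + -33·(y − 3) = 0.
Expanding: -21*x - 33*y + 141 = 0.


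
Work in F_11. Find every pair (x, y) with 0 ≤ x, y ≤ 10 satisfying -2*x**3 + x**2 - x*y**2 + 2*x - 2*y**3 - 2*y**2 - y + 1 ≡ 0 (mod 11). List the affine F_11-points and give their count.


Affine F_11-points: {(0, 9), (3, 5), (5, 8), (8, 2)}; count = 4.

For each of the 121 pairs (x, y) ∈ F_11², evaluate f(x, y) mod 11. Record the zeros.
  x = 0: [0↦1, 1↦7, 2↦8, 3↦3, 4↦2, 5↦4, 6↦8, 7↦2, 8↦7, 9↦0, 10↦2]  zeros at y ∈ {9}
  x = 1: [0↦2, 1↦7, 2↦5, 3↦6, 4↦9, 5↦2, 6↦6, 7↦9, 8↦10, 9↦8, 10↦2]  zeros at y ∈ ∅
  x = 2: [0↦4, 1↦8, 2↦3, 3↦10, 4↦6, 5↦1, 6↦5, 7↦6, 8↦3, 9↦6, 10↦3]  zeros at y ∈ ∅
  x = 3: [0↦6, 1↦9, 2↦1, 3↦3, 4↦3, 5↦0, 6↦4, 7↦3, 8↦7, 9↦4, 10↦4]  zeros at y ∈ {5}
  x = 4: [0↦7, 1↦9, 2↦9, 3↦6, 4↦10, 5↦9, 6↦2, 7↦10, 8↦10, 9↦1, 10↦4]  zeros at y ∈ ∅
  x = 5: [0↦6, 1↦7, 2↦4, 3↦7, 4↦4, 5↦5, 6↦9, 7↦4, 8↦0, 9↦7, 10↦2]  zeros at y ∈ {8}
  x = 6: [0↦2, 1↦2, 2↦7, 3↦5, 4↦6, 5↦9, 6↦2, 7↦6, 8↦9, 9↦10, 10↦8]  zeros at y ∈ ∅
  x = 7: [0↦5, 1↦4, 2↦6, 3↦10, 4↦4, 5↦9, 6↦2, 7↦4, 8↦3, 9↦9, 10↦10]  zeros at y ∈ ∅
  x = 8: [0↦3, 1↦1, 2↦0, 3↦10, 4↦8, 5↦4, 6↦8, 7↦8, 8↦3, 9↦3, 10↦7]  zeros at y ∈ {2}
  x = 9: [0↦6, 1↦3, 2↦10, 3↦4, 4↦6, 5↦4, 6↦8, 7↦6, 8↦8, 9↦2, 10↦9]  zeros at y ∈ ∅
  x = 10: [0↦2, 1↦9, 2↦2, 3↦2, 4↦8, 5↦8, 6↦1, 7↦8, 8↦6, 9↦5, 10↦4]  zeros at y ∈ ∅
Collecting zeros: affine points = {(0, 9), (3, 5), (5, 8), (8, 2)}.
Total count |C(F_11)_aff| = 4.


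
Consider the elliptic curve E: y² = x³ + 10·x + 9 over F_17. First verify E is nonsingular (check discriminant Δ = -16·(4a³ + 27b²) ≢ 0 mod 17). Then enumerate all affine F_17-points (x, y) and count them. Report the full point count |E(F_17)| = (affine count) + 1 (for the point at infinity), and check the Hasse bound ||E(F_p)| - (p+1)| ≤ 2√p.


Affine points = {(0, 3), (0, 14), (3, 7), (3, 10), (6, 8), (6, 9), (10, 2), (10, 15), (12, 2), (12, 15), (15, 7), (15, 10), (16, 7), (16, 10)}; affine count = 14; |E(F_17)| = 15.

Discriminant check: Δ ∝ 4a³ + 27b² = 4·10³ + 27·9² = 4·1000 + 27·81 ≡ 16 (mod 17). Nonzero ⇒ E is nonsingular.
For each x ∈ F_17, compute rhs = x³ + 10·x + 9 mod 17, then count y ∈ F_17 with y² ≡ rhs.
  x = 0: rhs = 9, matching y values: 3, 14 (2 points).
  x = 1: rhs = 3, matching y values: none (0 points).
  x = 2: rhs = 3, matching y values: none (0 points).
  x = 3: rhs = 15, matching y values: 7, 10 (2 points).
  x = 4: rhs = 11, matching y values: none (0 points).
  x = 5: rhs = 14, matching y values: none (0 points).
  x = 6: rhs = 13, matching y values: 8, 9 (2 points).
  x = 7: rhs = 14, matching y values: none (0 points).
  x = 8: rhs = 6, matching y values: none (0 points).
  x = 9: rhs = 12, matching y values: none (0 points).
  x = 10: rhs = 4, matching y values: 2, 15 (2 points).
  x = 11: rhs = 5, matching y values: none (0 points).
  x = 12: rhs = 4, matching y values: 2, 15 (2 points).
  x = 13: rhs = 7, matching y values: none (0 points).
  x = 14: rhs = 3, matching y values: none (0 points).
  x = 15: rhs = 15, matching y values: 7, 10 (2 points).
  x = 16: rhs = 15, matching y values: 7, 10 (2 points).
Total affine count: 14.
Full point count |E(F_17)| = 14 + 1 = 15.
Hasse bound: |15 − (17+1)| = |-3| = 3 ≤ 2√17 ≈ 8.2462 ✓.


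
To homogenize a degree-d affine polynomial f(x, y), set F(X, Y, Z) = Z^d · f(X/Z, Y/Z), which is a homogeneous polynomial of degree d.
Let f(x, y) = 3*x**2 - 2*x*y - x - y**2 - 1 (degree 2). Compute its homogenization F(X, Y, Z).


F(X, Y, Z) = 3*X**2 - 2*X*Y - X*Z - Y**2 - Z**2

deg(f) = 2.
Substitute x = X/Z, y = Y/Z into f, then multiply by Z^2.
  monomial 3·x^2·y^0 ↦ 3·X^2·Y^0·Z^0.
  monomial -2·x^1·y^1 ↦ -2·X^1·Y^1·Z^0.
  monomial -1·x^1·y^0 ↦ -1·X^1·Y^0·Z^1.
  monomial -1·x^0·y^2 ↦ -1·X^0·Y^2·Z^0.
  monomial -1·x^0·y^0 ↦ -1·X^0·Y^0·Z^2.
Collecting: F(X, Y, Z) = 3*X**2 - 2*X*Y - X*Z - Y**2 - Z**2.


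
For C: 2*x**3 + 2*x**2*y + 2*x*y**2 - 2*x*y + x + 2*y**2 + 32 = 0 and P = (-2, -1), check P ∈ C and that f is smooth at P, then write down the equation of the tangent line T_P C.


Tangent line at P: 37*x + 16*y + 90 = 0.

Step 1: f(-2, -1) = 0, so P lies on C.
Step 2: partial derivatives
  f_x(x, y) = 6*x**2 + 4*x*y + 2*y**2 - 2*y + 1, f_y(x, y) = 2*x**2 + 4*x*y - 2*x + 4*y.
  f_x(P) = 37, f_y(P) = 16 (gradient nonzero, so P is smooth).
Step 3: tangent line at P: 37·(x − -2) + 16·(y − -1) = 0.
Expanding: 37*x + 16*y + 90 = 0.


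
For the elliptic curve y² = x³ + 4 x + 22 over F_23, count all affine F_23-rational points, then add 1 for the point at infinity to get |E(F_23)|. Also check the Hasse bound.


Affine points = {(1, 2), (1, 21), (5, 11), (5, 12), (6, 3), (6, 20), (7, 5), (7, 18), (10, 2), (10, 21), (12, 2), (12, 21), (14, 4), (14, 19), (17, 9), (17, 14), (20, 11), (20, 12), (21, 11), (21, 12)}; affine count = 20; |E(F_23)| = 21.

Discriminant check: Δ ∝ 4a³ + 27b² = 4·4³ + 27·22² = 4·64 + 27·484 ≡ 7 (mod 23). Nonzero ⇒ E is nonsingular.
For each x ∈ F_23, compute rhs = x³ + 4·x + 22 mod 23, then count y ∈ F_23 with y² ≡ rhs.
  x = 0: rhs = 22, matching y values: none (0 points).
  x = 1: rhs = 4, matching y values: 2, 21 (2 points).
  x = 2: rhs = 15, matching y values: none (0 points).
  x = 3: rhs = 15, matching y values: none (0 points).
  x = 4: rhs = 10, matching y values: none (0 points).
  x = 5: rhs = 6, matching y values: 11, 12 (2 points).
  x = 6: rhs = 9, matching y values: 3, 20 (2 points).
  x = 7: rhs = 2, matching y values: 5, 18 (2 points).
  x = 8: rhs = 14, matching y values: none (0 points).
  x = 9: rhs = 5, matching y values: none (0 points).
  x = 10: rhs = 4, matching y values: 2, 21 (2 points).
  x = 11: rhs = 17, matching y values: none (0 points).
  x = 12: rhs = 4, matching y values: 2, 21 (2 points).
  x = 13: rhs = 17, matching y values: none (0 points).
  x = 14: rhs = 16, matching y values: 4, 19 (2 points).
  x = 15: rhs = 7, matching y values: none (0 points).
  x = 16: rhs = 19, matching y values: none (0 points).
  x = 17: rhs = 12, matching y values: 9, 14 (2 points).
  x = 18: rhs = 15, matching y values: none (0 points).
  x = 19: rhs = 11, matching y values: none (0 points).
  x = 20: rhs = 6, matching y values: 11, 12 (2 points).
  x = 21: rhs = 6, matching y values: 11, 12 (2 points).
  x = 22: rhs = 17, matching y values: none (0 points).
Total affine count: 20.
Full point count |E(F_23)| = 20 + 1 = 21.
Hasse bound: |21 − (23+1)| = |-3| = 3 ≤ 2√23 ≈ 9.5917 ✓.


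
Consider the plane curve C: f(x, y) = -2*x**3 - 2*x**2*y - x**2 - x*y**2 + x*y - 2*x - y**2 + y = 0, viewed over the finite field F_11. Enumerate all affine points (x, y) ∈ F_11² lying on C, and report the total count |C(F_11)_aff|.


Affine F_11-points: {(0, 0), (0, 1), (1, 5), (1, 6), (2, 3), (2, 10), (3, 6), (3, 7), (6, 2), (6, 6), (7, 1), (7, 7), (8, 1), (8, 9), (10, 7)}; count = 15.

For each of the 121 pairs (x, y) ∈ F_11², evaluate f(x, y) mod 11. Record the zeros.
  x = 0: [0↦0, 1↦0, 2↦9, 3↦5, 4↦10, 5↦2, 6↦3, 7↦2, 8↦10, 9↦5, 10↦9]  zeros at y ∈ {0, 1}
  x = 1: [0↦6, 1↦4, 2↦9, 3↦10, 4↦7, 5↦0, 6↦0, 7↦7, 8↦10, 9↦9, 10↦4]  zeros at y ∈ {5, 6}
  x = 2: [0↦9, 1↦1, 2↦9, 3↦0, 4↦7, 5↦8, 6↦3, 7↦3, 8↦8, 9↦7, 10↦0]  zeros at y ∈ {3, 10}
  x = 3: [0↦8, 1↦1, 2↦8, 3↦7, 4↦9, 5↦3, 6↦0, 7↦0, 8↦3, 9↦9, 10↦7]  zeros at y ∈ {6, 7}
  x = 4: [0↦2, 1↦3, 2↦5, 3↦8, 4↦1, 5↦6, 6↦1, 7↦8, 8↦5, 9↦3, 10↦2]  zeros at y ∈ ∅
  x = 5: [0↦1, 1↦6, 2↦10, 3↦2, 4↦4, 5↦5, 6↦5, 7↦4, 8↦2, 9↦10, 10↦6]  zeros at y ∈ ∅
  x = 6: [0↦4, 1↦9, 2↦0, 3↦10, 4↦6, 5↦10, 6↦0, 7↦9, 8↦4, 9↦7, 10↦7]  zeros at y ∈ {2, 6}
  x = 7: [0↦10, 1↦0, 2↦7, 3↦9, 4↦6, 5↦9, 6↦7, 7↦0, 8↦10, 9↦4, 10↦4]  zeros at y ∈ {1, 7}
  x = 8: [0↦7, 1↦0, 2↦8, 3↦9, 4↦3, 5↦1, 6↦3, 7↦9, 8↦8, 9↦0, 10↦7]  zeros at y ∈ {1, 9}
  x = 9: [0↦5, 1↦8, 2↦2, 3↦9, 4↦7, 5↦7, 6↦9, 7↦2, 8↦8, 9↦5, 10↦4]  zeros at y ∈ ∅
  x = 10: [0↦3, 1↦1, 2↦10, 3↦8, 4↦6, 5↦4, 6↦2, 7↦0, 8↦9, 9↦7, 10↦5]  zeros at y ∈ {7}
Collecting zeros: affine points = {(0, 0), (0, 1), (1, 5), (1, 6), (2, 3), (2, 10), (3, 6), (3, 7), (6, 2), (6, 6), (7, 1), (7, 7), (8, 1), (8, 9), (10, 7)}.
Total count |C(F_11)_aff| = 15.


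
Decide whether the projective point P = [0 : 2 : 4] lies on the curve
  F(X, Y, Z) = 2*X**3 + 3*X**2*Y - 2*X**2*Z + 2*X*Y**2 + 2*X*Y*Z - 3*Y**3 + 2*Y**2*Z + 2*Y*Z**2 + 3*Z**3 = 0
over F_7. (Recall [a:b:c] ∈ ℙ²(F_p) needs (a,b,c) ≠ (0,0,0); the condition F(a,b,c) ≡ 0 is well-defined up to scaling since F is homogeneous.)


F(0,2,4) ≡ 5 (mod 7); P is NOT on the curve.

Evaluate F(0, 2, 4) term-by-term (mod 7).
  2*X**3 ↦ 2·0·1·1 = 0
  3*X**2*Y ↦ 3·0·2·1 = 0
  -2*X**2*Z ↦ -2·0·1·4 = 0
  2*X*Y**2 ↦ 2·0·4·1 = 0
  2*X*Y*Z ↦ 2·0·2·4 = 0
  -3*Y**3 ↦ -3·1·8·1 = -24
  2*Y**2*Z ↦ 2·1·4·4 = 32
  2*Y*Z**2 ↦ 2·1·2·16 = 64
  3*Z**3 ↦ 3·1·1·64 = 192
Sum: F(0, 2, 4) = (0) + (0) + (0) + (0) + (0) + (-24) + (32) + (64) + (192) = 264.
Reducing mod 7: 264 ≡ 5 (mod 7).
Since F(a, b, c) ≡ 5 ≠ 0 (mod 7), P does NOT lie on the curve.


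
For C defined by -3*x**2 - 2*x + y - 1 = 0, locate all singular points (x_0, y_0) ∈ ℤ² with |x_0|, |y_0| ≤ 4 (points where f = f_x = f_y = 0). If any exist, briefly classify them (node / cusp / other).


No singular points in the scanned grid; C is smooth there.

Compute partial derivatives:
  f_x = -6*x - 2.
  f_y = 1.
f_y = 1 is a nonzero constant, so f_y never vanishes: no point (x, y) can satisfy f = f_x = f_y = 0. In particular no (x, y) ∈ {−4, ..., 4}² is singular; the curve is smooth.


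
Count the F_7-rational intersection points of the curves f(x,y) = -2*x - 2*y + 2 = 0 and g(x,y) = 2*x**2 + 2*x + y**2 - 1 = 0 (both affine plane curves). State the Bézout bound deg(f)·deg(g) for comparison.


Common zeros: {(0, 1)}; count = 1; Bézout bound = 2.

deg(f) = 1, deg(g) = 2, so Bézout bound = 2.
Scan x ∈ F_7. For each x, list the y ∈ F_7 with f(x, y) ≡ 0 and those with g(x, y) ≡ 0 (mod 7); the common zeros in that column are the intersection.
  x = 0: f ≡ 0 at y ∈ {1}; g ≡ 0 at y ∈ {1, 6}; common: {1}.
  x = 1: f ≡ 0 at y ∈ {0}; g ≡ 0 at y ∈ {2, 5}; common: ∅.
  x = 2: f ≡ 0 at y ∈ {6}; g ≡ 0 at y ∈ ∅; common: ∅.
  x = 3: f ≡ 0 at y ∈ {5}; g ≡ 0 at y ∈ ∅; common: ∅.
  x = 4: f ≡ 0 at y ∈ {4}; g ≡ 0 at y ∈ ∅; common: ∅.
  x = 5: f ≡ 0 at y ∈ {3}; g ≡ 0 at y ∈ {2, 5}; common: ∅.
  x = 6: f ≡ 0 at y ∈ {2}; g ≡ 0 at y ∈ {1, 6}; common: ∅.
Collecting: common zeros = {(0, 1)}, so the count is 1.
Comparison with the Bézout bound: 1 ≤ 2 = deg(f)·deg(g), as expected for curves with no common component (the affine F_7-count falls short of the bound because intersections may lie at infinity, over extension fields, or carry multiplicity).


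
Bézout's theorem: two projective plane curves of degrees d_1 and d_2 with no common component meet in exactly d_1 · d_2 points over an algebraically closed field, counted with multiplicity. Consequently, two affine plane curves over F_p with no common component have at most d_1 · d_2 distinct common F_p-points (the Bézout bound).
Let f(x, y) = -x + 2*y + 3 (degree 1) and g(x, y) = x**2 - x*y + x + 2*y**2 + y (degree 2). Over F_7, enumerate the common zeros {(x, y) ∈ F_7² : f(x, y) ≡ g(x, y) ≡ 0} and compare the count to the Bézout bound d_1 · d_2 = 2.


Common zeros: {(2, 3), (5, 1)}; count = 2; Bézout bound = 2.

deg(f) = 1, deg(g) = 2, so Bézout bound = 2.
Scan x ∈ F_7. For each x, list the y ∈ F_7 with f(x, y) ≡ 0 and those with g(x, y) ≡ 0 (mod 7); the common zeros in that column are the intersection.
  x = 0: f ≡ 0 at y ∈ {2}; g ≡ 0 at y ∈ {0, 3}; common: ∅.
  x = 1: f ≡ 0 at y ∈ {6}; g ≡ 0 at y ∈ ∅; common: ∅.
  x = 2: f ≡ 0 at y ∈ {3}; g ≡ 0 at y ∈ {1, 3}; common: {3}.
  x = 3: f ≡ 0 at y ∈ {0}; g ≡ 0 at y ∈ ∅; common: ∅.
  x = 4: f ≡ 0 at y ∈ {4}; g ≡ 0 at y ∈ ∅; common: ∅.
  x = 5: f ≡ 0 at y ∈ {1}; g ≡ 0 at y ∈ {1}; common: {1}.
  x = 6: f ≡ 0 at y ∈ {5}; g ≡ 0 at y ∈ {0, 6}; common: ∅.
Collecting: common zeros = {(2, 3), (5, 1)}, so the count is 2.
Comparison with the Bézout bound: 2 ≤ 2 = deg(f)·deg(g), as expected for curves with no common component (the bound is attained).


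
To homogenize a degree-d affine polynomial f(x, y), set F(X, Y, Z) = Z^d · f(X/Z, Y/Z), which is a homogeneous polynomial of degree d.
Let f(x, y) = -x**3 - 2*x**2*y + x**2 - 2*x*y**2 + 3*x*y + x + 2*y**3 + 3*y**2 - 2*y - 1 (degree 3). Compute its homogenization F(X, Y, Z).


F(X, Y, Z) = -X**3 - 2*X**2*Y + X**2*Z - 2*X*Y**2 + 3*X*Y*Z + X*Z**2 + 2*Y**3 + 3*Y**2*Z - 2*Y*Z**2 - Z**3

deg(f) = 3.
Substitute x = X/Z, y = Y/Z into f, then multiply by Z^3.
  monomial -1·x^3·y^0 ↦ -1·X^3·Y^0·Z^0.
  monomial -2·x^2·y^1 ↦ -2·X^2·Y^1·Z^0.
  monomial 1·x^2·y^0 ↦ 1·X^2·Y^0·Z^1.
  monomial -2·x^1·y^2 ↦ -2·X^1·Y^2·Z^0.
  monomial 3·x^1·y^1 ↦ 3·X^1·Y^1·Z^1.
  monomial 1·x^1·y^0 ↦ 1·X^1·Y^0·Z^2.
  monomial 2·x^0·y^3 ↦ 2·X^0·Y^3·Z^0.
  monomial 3·x^0·y^2 ↦ 3·X^0·Y^2·Z^1.
  monomial -2·x^0·y^1 ↦ -2·X^0·Y^1·Z^2.
  monomial -1·x^0·y^0 ↦ -1·X^0·Y^0·Z^3.
Collecting: F(X, Y, Z) = -X**3 - 2*X**2*Y + X**2*Z - 2*X*Y**2 + 3*X*Y*Z + X*Z**2 + 2*Y**3 + 3*Y**2*Z - 2*Y*Z**2 - Z**3.


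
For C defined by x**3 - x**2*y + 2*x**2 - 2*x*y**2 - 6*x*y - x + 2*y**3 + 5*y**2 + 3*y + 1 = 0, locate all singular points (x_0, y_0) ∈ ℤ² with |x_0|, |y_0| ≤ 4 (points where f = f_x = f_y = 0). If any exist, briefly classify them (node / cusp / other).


Singular points: {(-1, -1)}; classification: cusp.

Compute partial derivatives:
  f_x = 3*x**2 - 2*x*y + 4*x - 2*y**2 - 6*y - 1.
  f_y = -x**2 - 4*x*y - 6*x + 6*y**2 + 10*y + 3.
Scan x_0 ∈ {−4, ..., 4}. For each x_0, f_y(x_0, y) is a polynomial in y; find its integer roots y ∈ {−4, ..., 4}, then test f_x and f at those candidates.
  x = -4: f_y(-4, y) = 6*y**2 + 26*y + 11; no integer root y with |y| ≤ 4.
  x = -3: f_y(-3, y) = 6*y**2 + 22*y + 12; vanishes at y ∈ {-3}. (-3, -3): f_x = -4 ≠ 0.
  x = -2: f_y(-2, y) = 6*y**2 + 18*y + 11; no integer root y with |y| ≤ 4.
  x = -1: f_y(-1, y) = 6*y**2 + 14*y + 8; vanishes at y ∈ {-1}. (-1, -1): f_x = 0, f = 0 — SINGULAR.
  x = 0: f_y(0, y) = 6*y**2 + 10*y + 3; no integer root y with |y| ≤ 4.
  x = 1: f_y(1, y) = 6*y**2 + 6*y - 4; no integer root y with |y| ≤ 4.
  x = 2: f_y(2, y) = 6*y**2 + 2*y - 13; no integer root y with |y| ≤ 4.
  x = 3: f_y(3, y) = 6*y**2 - 2*y - 24; no integer root y with |y| ≤ 4.
  x = 4: f_y(4, y) = 6*y**2 - 6*y - 37; no integer root y with |y| ≤ 4.
Only singular point on the grid: (-1, -1).
Classify: substitute x = -1 + u, y = -1 + v and expand: f = u**3 - u**2*v - 2*u*v**2 + 2*v**3 + v**2.
No constant or linear terms (consistent with a singular point). Quadratic part: v**2. Cubic part: u**3 - u**2*v - 2*u*v**2 + 2*v**3.
The quadratic part v**2 is a perfect square, so there is a single (double) tangent line v = 0, i.e. y = -1. Restricting the cubic part to that line (v = 0) leaves u**3 ≠ 0, so f is not divisible by v and the branch is v² ≈ -u**3 to lowest order — this is a cusp.
Classification: cusp.


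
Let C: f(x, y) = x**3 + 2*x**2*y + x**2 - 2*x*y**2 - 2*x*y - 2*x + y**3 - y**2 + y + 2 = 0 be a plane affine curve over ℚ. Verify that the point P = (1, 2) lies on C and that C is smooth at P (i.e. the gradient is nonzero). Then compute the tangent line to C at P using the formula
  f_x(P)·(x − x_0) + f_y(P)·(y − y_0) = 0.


Tangent line at P: -x + y - 1 = 0.

Step 1: f(1, 2) = 0, so P lies on C.
Step 2: partial derivatives
  f_x(x, y) = 3*x**2 + 4*x*y + 2*x - 2*y**2 - 2*y - 2, f_y(x, y) = 2*x**2 - 4*x*y - 2*x + 3*y**2 - 2*y + 1.
  f_x(P) = -1, f_y(P) = 1 (gradient nonzero, so P is smooth).
Step 3: tangent line at P: -1·(x − 1) + 1·(y − 2) = 0.
Expanding: -x + y - 1 = 0.


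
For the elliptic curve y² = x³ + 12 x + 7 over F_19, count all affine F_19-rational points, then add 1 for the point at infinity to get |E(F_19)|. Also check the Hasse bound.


Affine points = {(0, 8), (0, 11), (1, 1), (1, 18), (2, 1), (2, 18), (4, 9), (4, 10), (7, 4), (7, 15), (8, 8), (8, 11), (10, 5), (10, 14), (11, 8), (11, 11), (12, 6), (12, 13), (13, 2), (13, 17), (15, 3), (15, 16), (16, 1), (16, 18)}; affine count = 24; |E(F_19)| = 25.

Discriminant check: Δ ∝ 4a³ + 27b² = 4·12³ + 27·7² = 4·1728 + 27·49 ≡ 8 (mod 19). Nonzero ⇒ E is nonsingular.
For each x ∈ F_19, compute rhs = x³ + 12·x + 7 mod 19, then count y ∈ F_19 with y² ≡ rhs.
  x = 0: rhs = 7, matching y values: 8, 11 (2 points).
  x = 1: rhs = 1, matching y values: 1, 18 (2 points).
  x = 2: rhs = 1, matching y values: 1, 18 (2 points).
  x = 3: rhs = 13, matching y values: none (0 points).
  x = 4: rhs = 5, matching y values: 9, 10 (2 points).
  x = 5: rhs = 2, matching y values: none (0 points).
  x = 6: rhs = 10, matching y values: none (0 points).
  x = 7: rhs = 16, matching y values: 4, 15 (2 points).
  x = 8: rhs = 7, matching y values: 8, 11 (2 points).
  x = 9: rhs = 8, matching y values: none (0 points).
  x = 10: rhs = 6, matching y values: 5, 14 (2 points).
  x = 11: rhs = 7, matching y values: 8, 11 (2 points).
  x = 12: rhs = 17, matching y values: 6, 13 (2 points).
  x = 13: rhs = 4, matching y values: 2, 17 (2 points).
  x = 14: rhs = 12, matching y values: none (0 points).
  x = 15: rhs = 9, matching y values: 3, 16 (2 points).
  x = 16: rhs = 1, matching y values: 1, 18 (2 points).
  x = 17: rhs = 13, matching y values: none (0 points).
  x = 18: rhs = 13, matching y values: none (0 points).
Total affine count: 24.
Full point count |E(F_19)| = 24 + 1 = 25.
Hasse bound: |25 − (19+1)| = |5| = 5 ≤ 2√19 ≈ 8.7178 ✓.


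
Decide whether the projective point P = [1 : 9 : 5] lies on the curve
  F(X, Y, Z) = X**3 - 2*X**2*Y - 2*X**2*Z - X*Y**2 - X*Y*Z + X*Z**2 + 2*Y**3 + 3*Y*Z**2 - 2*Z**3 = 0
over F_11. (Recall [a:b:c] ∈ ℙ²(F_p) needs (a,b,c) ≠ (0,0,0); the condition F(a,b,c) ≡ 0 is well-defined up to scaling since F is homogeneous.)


F(1,9,5) ≡ 6 (mod 11); P is NOT on the curve.

Evaluate F(1, 9, 5) term-by-term (mod 11).
  X**3 ↦ 1·1·1·1 = 1
  -2*X**2*Y ↦ -2·1·9·1 = -18
  -2*X**2*Z ↦ -2·1·1·5 = -10
  -X*Y**2 ↦ -1·1·81·1 = -81
  -X*Y*Z ↦ -1·1·9·5 = -45
  X*Z**2 ↦ 1·1·1·25 = 25
  2*Y**3 ↦ 2·1·729·1 = 1458
  3*Y*Z**2 ↦ 3·1·9·25 = 675
  -2*Z**3 ↦ -2·1·1·125 = -250
Sum: F(1, 9, 5) = (1) + (-18) + (-10) + (-81) + (-45) + (25) + (1458) + (675) + (-250) = 1755.
Reducing mod 11: 1755 ≡ 6 (mod 11).
Since F(a, b, c) ≡ 6 ≠ 0 (mod 11), P does NOT lie on the curve.


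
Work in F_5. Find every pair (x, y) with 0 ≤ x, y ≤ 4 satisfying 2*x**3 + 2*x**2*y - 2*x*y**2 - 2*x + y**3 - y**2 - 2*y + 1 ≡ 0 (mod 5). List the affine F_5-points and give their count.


Affine F_5-points: {(2, 1), (3, 4)}; count = 2.

For each of the 25 pairs (x, y) ∈ F_5², evaluate f(x, y) mod 5. Record the zeros.
  x = 0: [0↦1, 1↦4, 2↦1, 3↦3, 4↦1]  zeros at y ∈ ∅
  x = 1: [0↦1, 1↦4, 2↦2, 3↦1, 4↦2]  zeros at y ∈ ∅
  x = 2: [0↦3, 1↦0, 2↦3, 3↦3, 4↦1]  zeros at y ∈ {1}
  x = 3: [0↦4, 1↦4, 2↦1, 3↦1, 4↦0]  zeros at y ∈ {4}
  x = 4: [0↦1, 1↦3, 2↦3, 3↦2, 4↦1]  zeros at y ∈ ∅
Collecting zeros: affine points = {(2, 1), (3, 4)}.
Total count |C(F_5)_aff| = 2.


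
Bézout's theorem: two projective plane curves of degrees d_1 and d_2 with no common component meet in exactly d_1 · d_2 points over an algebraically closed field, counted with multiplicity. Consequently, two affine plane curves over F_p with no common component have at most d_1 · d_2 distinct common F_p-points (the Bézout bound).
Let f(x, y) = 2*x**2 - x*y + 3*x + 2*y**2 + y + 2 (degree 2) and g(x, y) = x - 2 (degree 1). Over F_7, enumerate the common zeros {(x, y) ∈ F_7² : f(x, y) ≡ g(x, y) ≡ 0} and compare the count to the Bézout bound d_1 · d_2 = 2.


Common zeros: ∅; count = 0; Bézout bound = 2.

deg(f) = 2, deg(g) = 1, so Bézout bound = 2.
Scan x ∈ F_7. For each x, list the y ∈ F_7 with f(x, y) ≡ 0 and those with g(x, y) ≡ 0 (mod 7); the common zeros in that column are the intersection.
  x = 0: f ≡ 0 at y ∈ ∅; g ≡ 0 at y ∈ ∅; common: ∅.
  x = 1: f ≡ 0 at y ∈ {0}; g ≡ 0 at y ∈ ∅; common: ∅.
  x = 2: f ≡ 0 at y ∈ ∅; g ≡ 0 at y ∈ {0, 1, 2, 3, 4, 5, 6}; common: ∅.
  x = 3: f ≡ 0 at y ∈ ∅; g ≡ 0 at y ∈ ∅; common: ∅.
  x = 4: f ≡ 0 at y ∈ ∅; g ≡ 0 at y ∈ ∅; common: ∅.
  x = 5: f ≡ 0 at y ∈ ∅; g ≡ 0 at y ∈ ∅; common: ∅.
  x = 6: f ≡ 0 at y ∈ ∅; g ≡ 0 at y ∈ ∅; common: ∅.
Collecting: common zeros = ∅, so the count is 0.
Comparison with the Bézout bound: 0 ≤ 2 = deg(f)·deg(g), as expected for curves with no common component (the affine F_7-count falls short of the bound because intersections may lie at infinity, over extension fields, or carry multiplicity).


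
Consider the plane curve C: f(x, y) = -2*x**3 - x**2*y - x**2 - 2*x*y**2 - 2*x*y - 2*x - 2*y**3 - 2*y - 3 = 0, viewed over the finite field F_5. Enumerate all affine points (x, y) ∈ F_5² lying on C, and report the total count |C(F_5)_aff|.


Affine F_5-points: {(1, 3), (4, 0), (4, 2), (4, 4)}; count = 4.

For each of the 25 pairs (x, y) ∈ F_5², evaluate f(x, y) mod 5. Record the zeros.
  x = 0: [0↦2, 1↦3, 2↦2, 3↦2, 4↦1]  zeros at y ∈ ∅
  x = 1: [0↦2, 1↦3, 2↦3, 3↦0, 4↦2]  zeros at y ∈ {3}
  x = 2: [0↦3, 1↦2, 2↦1, 3↦3, 4↦1]  zeros at y ∈ ∅
  x = 3: [0↦3, 1↦3, 2↦4, 3↦4, 4↦1]  zeros at y ∈ ∅
  x = 4: [0↦0, 1↦4, 2↦0, 3↦1, 4↦0]  zeros at y ∈ {0, 2, 4}
Collecting zeros: affine points = {(1, 3), (4, 0), (4, 2), (4, 4)}.
Total count |C(F_5)_aff| = 4.


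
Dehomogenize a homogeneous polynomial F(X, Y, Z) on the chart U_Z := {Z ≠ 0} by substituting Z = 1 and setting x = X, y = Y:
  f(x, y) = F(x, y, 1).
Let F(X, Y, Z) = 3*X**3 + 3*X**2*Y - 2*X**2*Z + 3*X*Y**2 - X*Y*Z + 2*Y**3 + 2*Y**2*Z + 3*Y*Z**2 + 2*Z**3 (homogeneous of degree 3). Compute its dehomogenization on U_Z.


f(x, y) = 3*x**3 + 3*x**2*y - 2*x**2 + 3*x*y**2 - x*y + 2*y**3 + 2*y**2 + 3*y + 2

On U_Z we set Z = 1. Each monomial c·X^i·Y^j·Z^k in F becomes c·x^i·y^j·1^k = c·x^i·y^j.
Substituting Z = 1: F(X, Y, 1) = 3*x**3 + 3*x**2*y - 2*x**2 + 3*x*y**2 - x*y + 2*y**3 + 2*y**2 + 3*y + 2.
Note: deg(f) ≤ deg(F) = 3; strict inequality happens when F is divisible by Z (lost terms).


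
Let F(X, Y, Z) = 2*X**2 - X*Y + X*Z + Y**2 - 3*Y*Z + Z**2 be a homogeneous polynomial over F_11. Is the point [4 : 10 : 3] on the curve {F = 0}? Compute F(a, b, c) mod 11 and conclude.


F(4,10,3) ≡ 1 (mod 11); P is NOT on the curve.

Evaluate F(4, 10, 3) term-by-term (mod 11).
  2*X**2 ↦ 2·16·1·1 = 32
  -X*Y ↦ -1·4·10·1 = -40
  X*Z ↦ 1·4·1·3 = 12
  Y**2 ↦ 1·1·100·1 = 100
  -3*Y*Z ↦ -3·1·10·3 = -90
  Z**2 ↦ 1·1·1·9 = 9
Sum: F(4, 10, 3) = (32) + (-40) + (12) + (100) + (-90) + (9) = 23.
Reducing mod 11: 23 ≡ 1 (mod 11).
Since F(a, b, c) ≡ 1 ≠ 0 (mod 11), P does NOT lie on the curve.


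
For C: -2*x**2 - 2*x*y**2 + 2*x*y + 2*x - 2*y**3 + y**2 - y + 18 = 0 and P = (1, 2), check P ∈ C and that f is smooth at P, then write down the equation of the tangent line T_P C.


Tangent line at P: -6*x - 27*y + 60 = 0.

Step 1: f(1, 2) = 0, so P lies on C.
Step 2: partial derivatives
  f_x(x, y) = -4*x - 2*y**2 + 2*y + 2, f_y(x, y) = -4*x*y + 2*x - 6*y**2 + 2*y - 1.
  f_x(P) = -6, f_y(P) = -27 (gradient nonzero, so P is smooth).
Step 3: tangent line at P: -6·(x − 1) + -27·(y − 2) = 0.
Expanding: -6*x - 27*y + 60 = 0.


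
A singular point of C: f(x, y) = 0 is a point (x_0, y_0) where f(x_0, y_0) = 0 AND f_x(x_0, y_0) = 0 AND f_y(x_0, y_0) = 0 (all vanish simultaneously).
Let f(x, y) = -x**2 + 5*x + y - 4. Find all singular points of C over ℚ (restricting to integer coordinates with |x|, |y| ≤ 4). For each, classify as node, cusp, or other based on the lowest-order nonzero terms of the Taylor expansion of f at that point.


No singular points in the scanned grid; C is smooth there.

Compute partial derivatives:
  f_x = 5 - 2*x.
  f_y = 1.
f_y = 1 is a nonzero constant, so f_y never vanishes: no point (x, y) can satisfy f = f_x = f_y = 0. In particular no (x, y) ∈ {−4, ..., 4}² is singular; the curve is smooth.


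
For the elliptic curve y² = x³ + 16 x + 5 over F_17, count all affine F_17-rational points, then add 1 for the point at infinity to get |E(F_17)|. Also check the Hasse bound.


Affine points = {(7, 1), (7, 16), (8, 4), (8, 13), (10, 3), (10, 14), (11, 4), (11, 13), (12, 2), (12, 15), (13, 8), (13, 9), (14, 7), (14, 10), (15, 4), (15, 13)}; affine count = 16; |E(F_17)| = 17.

Discriminant check: Δ ∝ 4a³ + 27b² = 4·16³ + 27·5² = 4·4096 + 27·25 ≡ 8 (mod 17). Nonzero ⇒ E is nonsingular.
For each x ∈ F_17, compute rhs = x³ + 16·x + 5 mod 17, then count y ∈ F_17 with y² ≡ rhs.
  x = 0: rhs = 5, matching y values: none (0 points).
  x = 1: rhs = 5, matching y values: none (0 points).
  x = 2: rhs = 11, matching y values: none (0 points).
  x = 3: rhs = 12, matching y values: none (0 points).
  x = 4: rhs = 14, matching y values: none (0 points).
  x = 5: rhs = 6, matching y values: none (0 points).
  x = 6: rhs = 11, matching y values: none (0 points).
  x = 7: rhs = 1, matching y values: 1, 16 (2 points).
  x = 8: rhs = 16, matching y values: 4, 13 (2 points).
  x = 9: rhs = 11, matching y values: none (0 points).
  x = 10: rhs = 9, matching y values: 3, 14 (2 points).
  x = 11: rhs = 16, matching y values: 4, 13 (2 points).
  x = 12: rhs = 4, matching y values: 2, 15 (2 points).
  x = 13: rhs = 13, matching y values: 8, 9 (2 points).
  x = 14: rhs = 15, matching y values: 7, 10 (2 points).
  x = 15: rhs = 16, matching y values: 4, 13 (2 points).
  x = 16: rhs = 5, matching y values: none (0 points).
Total affine count: 16.
Full point count |E(F_17)| = 16 + 1 = 17.
Hasse bound: |17 − (17+1)| = |-1| = 1 ≤ 2√17 ≈ 8.2462 ✓.


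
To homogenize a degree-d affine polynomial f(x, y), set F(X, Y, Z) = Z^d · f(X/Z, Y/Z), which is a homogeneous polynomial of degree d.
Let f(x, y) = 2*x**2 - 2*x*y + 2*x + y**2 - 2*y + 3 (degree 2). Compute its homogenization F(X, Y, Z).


F(X, Y, Z) = 2*X**2 - 2*X*Y + 2*X*Z + Y**2 - 2*Y*Z + 3*Z**2

deg(f) = 2.
Substitute x = X/Z, y = Y/Z into f, then multiply by Z^2.
  monomial 2·x^2·y^0 ↦ 2·X^2·Y^0·Z^0.
  monomial -2·x^1·y^1 ↦ -2·X^1·Y^1·Z^0.
  monomial 2·x^1·y^0 ↦ 2·X^1·Y^0·Z^1.
  monomial 1·x^0·y^2 ↦ 1·X^0·Y^2·Z^0.
  monomial -2·x^0·y^1 ↦ -2·X^0·Y^1·Z^1.
  monomial 3·x^0·y^0 ↦ 3·X^0·Y^0·Z^2.
Collecting: F(X, Y, Z) = 2*X**2 - 2*X*Y + 2*X*Z + Y**2 - 2*Y*Z + 3*Z**2.


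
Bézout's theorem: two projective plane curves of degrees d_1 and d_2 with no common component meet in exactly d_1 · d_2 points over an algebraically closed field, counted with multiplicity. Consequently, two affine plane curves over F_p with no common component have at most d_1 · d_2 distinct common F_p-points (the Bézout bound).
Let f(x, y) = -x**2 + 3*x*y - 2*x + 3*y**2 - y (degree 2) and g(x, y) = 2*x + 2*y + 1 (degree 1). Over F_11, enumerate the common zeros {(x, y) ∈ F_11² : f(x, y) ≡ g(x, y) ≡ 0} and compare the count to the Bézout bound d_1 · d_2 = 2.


Common zeros: ∅; count = 0; Bézout bound = 2.

deg(f) = 2, deg(g) = 1, so Bézout bound = 2.
Scan x ∈ F_11. For each x, list the y ∈ F_11 with f(x, y) ≡ 0 and those with g(x, y) ≡ 0 (mod 11); the common zeros in that column are the intersection.
  x = 0: f ≡ 0 at y ∈ {0, 4}; g ≡ 0 at y ∈ {5}; common: ∅.
  x = 1: f ≡ 0 at y ∈ ∅; g ≡ 0 at y ∈ {4}; common: ∅.
  x = 2: f ≡ 0 at y ∈ {1}; g ≡ 0 at y ∈ {3}; common: ∅.
  x = 3: f ≡ 0 at y ∈ ∅; g ≡ 0 at y ∈ {2}; common: ∅.
  x = 4: f ≡ 0 at y ∈ ∅; g ≡ 0 at y ∈ {1}; common: ∅.
  x = 5: f ≡ 0 at y ∈ {5}; g ≡ 0 at y ∈ {0}; common: ∅.
  x = 6: f ≡ 0 at y ∈ ∅; g ≡ 0 at y ∈ {10}; common: ∅.
  x = 7: f ≡ 0 at y ∈ {2, 6}; g ≡ 0 at y ∈ {9}; common: ∅.
  x = 8: f ≡ 0 at y ∈ {2, 5}; g ≡ 0 at y ∈ {8}; common: ∅.
  x = 9: f ≡ 0 at y ∈ {0, 6}; g ≡ 0 at y ∈ {7}; common: ∅.
  x = 10: f ≡ 0 at y ∈ {1, 4}; g ≡ 0 at y ∈ {6}; common: ∅.
Collecting: common zeros = ∅, so the count is 0.
Comparison with the Bézout bound: 0 ≤ 2 = deg(f)·deg(g), as expected for curves with no common component (the affine F_11-count falls short of the bound because intersections may lie at infinity, over extension fields, or carry multiplicity).


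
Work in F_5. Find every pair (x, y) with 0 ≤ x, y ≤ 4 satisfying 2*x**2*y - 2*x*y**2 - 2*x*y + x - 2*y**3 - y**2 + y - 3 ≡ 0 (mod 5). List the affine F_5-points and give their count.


Affine F_5-points: {(0, 1), (1, 3), (2, 3), (3, 0), (4, 1)}; count = 5.

For each of the 25 pairs (x, y) ∈ F_5², evaluate f(x, y) mod 5. Record the zeros.
  x = 0: [0↦2, 1↦0, 2↦4, 3↦2, 4↦2]  zeros at y ∈ {1}
  x = 1: [0↦3, 1↦4, 2↦2, 3↦0, 4↦1]  zeros at y ∈ {3}
  x = 2: [0↦4, 1↦2, 2↦3, 3↦0, 4↦1]  zeros at y ∈ {3}
  x = 3: [0↦0, 1↦4, 2↦2, 3↦2, 4↦2]  zeros at y ∈ {0}
  x = 4: [0↦1, 1↦0, 2↦4, 3↦1, 4↦4]  zeros at y ∈ {1}
Collecting zeros: affine points = {(0, 1), (1, 3), (2, 3), (3, 0), (4, 1)}.
Total count |C(F_5)_aff| = 5.


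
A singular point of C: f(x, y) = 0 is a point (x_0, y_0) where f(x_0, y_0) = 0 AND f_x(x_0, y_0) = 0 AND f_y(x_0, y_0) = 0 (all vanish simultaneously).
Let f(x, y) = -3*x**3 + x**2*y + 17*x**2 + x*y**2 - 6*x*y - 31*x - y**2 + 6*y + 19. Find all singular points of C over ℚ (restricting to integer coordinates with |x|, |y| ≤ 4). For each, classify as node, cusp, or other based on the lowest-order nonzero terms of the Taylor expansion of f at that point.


Singular points: {(2, 1)}; classification: cusp.

Compute partial derivatives:
  f_x = -9*x**2 + 2*x*y + 34*x + y**2 - 6*y - 31.
  f_y = x**2 + 2*x*y - 6*x - 2*y + 6.
Scan x_0 ∈ {−4, ..., 4}. For each x_0, f_y(x_0, y) is a polynomial in y; find its integer roots y ∈ {−4, ..., 4}, then test f_x and f at those candidates.
  x = -4: f_y(-4, y) = 46 - 10*y; no integer root y with |y| ≤ 4.
  x = -3: f_y(-3, y) = 33 - 8*y; no integer root y with |y| ≤ 4.
  x = -2: f_y(-2, y) = 22 - 6*y; no integer root y with |y| ≤ 4.
  x = -1: f_y(-1, y) = 13 - 4*y; no integer root y with |y| ≤ 4.
  x = 0: f_y(0, y) = 6 - 2*y; vanishes at y ∈ {3}. (0, 3): f_x = -40 ≠ 0.
  x = 1: f_y(1, y) = 1; no integer root y with |y| ≤ 4.
  x = 2: f_y(2, y) = 2*y - 2; vanishes at y ∈ {1}. (2, 1): f_x = 0, f = 0 — SINGULAR.
  x = 3: f_y(3, y) = 4*y - 3; no integer root y with |y| ≤ 4.
  x = 4: f_y(4, y) = 6*y - 2; no integer root y with |y| ≤ 4.
Only singular point on the grid: (2, 1).
Classify: substitute x = 2 + u, y = 1 + v and expand: f = -3*u**3 + u**2*v + u*v**2 + v**2.
No constant or linear terms (consistent with a singular point). Quadratic part: v**2. Cubic part: -3*u**3 + u**2*v + u*v**2.
The quadratic part v**2 is a perfect square, so there is a single (double) tangent line v = 0, i.e. y = 1. Restricting the cubic part to that line (v = 0) leaves -3*u**3 ≠ 0, so f is not divisible by v and the branch is v² ≈ 3*u**3 to lowest order — this is a cusp.
Classification: cusp.


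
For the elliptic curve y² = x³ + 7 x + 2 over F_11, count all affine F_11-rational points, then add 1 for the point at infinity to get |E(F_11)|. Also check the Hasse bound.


Affine points = {(7, 3), (7, 8), (8, 3), (8, 8), (10, 4), (10, 7)}; affine count = 6; |E(F_11)| = 7.

Discriminant check: Δ ∝ 4a³ + 27b² = 4·7³ + 27·2² = 4·343 + 27·4 ≡ 6 (mod 11). Nonzero ⇒ E is nonsingular.
For each x ∈ F_11, compute rhs = x³ + 7·x + 2 mod 11, then count y ∈ F_11 with y² ≡ rhs.
  x = 0: rhs = 2, matching y values: none (0 points).
  x = 1: rhs = 10, matching y values: none (0 points).
  x = 2: rhs = 2, matching y values: none (0 points).
  x = 3: rhs = 6, matching y values: none (0 points).
  x = 4: rhs = 6, matching y values: none (0 points).
  x = 5: rhs = 8, matching y values: none (0 points).
  x = 6: rhs = 7, matching y values: none (0 points).
  x = 7: rhs = 9, matching y values: 3, 8 (2 points).
  x = 8: rhs = 9, matching y values: 3, 8 (2 points).
  x = 9: rhs = 2, matching y values: none (0 points).
  x = 10: rhs = 5, matching y values: 4, 7 (2 points).
Total affine count: 6.
Full point count |E(F_11)| = 6 + 1 = 7.
Hasse bound: |7 − (11+1)| = |-5| = 5 ≤ 2√11 ≈ 6.6332 ✓.


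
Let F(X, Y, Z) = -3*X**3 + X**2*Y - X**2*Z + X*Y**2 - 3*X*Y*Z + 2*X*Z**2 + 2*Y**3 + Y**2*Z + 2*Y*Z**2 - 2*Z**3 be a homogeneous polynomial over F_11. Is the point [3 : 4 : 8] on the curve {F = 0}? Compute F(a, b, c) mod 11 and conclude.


F(3,4,8) ≡ 2 (mod 11); P is NOT on the curve.

Evaluate F(3, 4, 8) term-by-term (mod 11).
  -3*X**3 ↦ -3·27·1·1 = -81
  X**2*Y ↦ 1·9·4·1 = 36
  -X**2*Z ↦ -1·9·1·8 = -72
  X*Y**2 ↦ 1·3·16·1 = 48
  -3*X*Y*Z ↦ -3·3·4·8 = -288
  2*X*Z**2 ↦ 2·3·1·64 = 384
  2*Y**3 ↦ 2·1·64·1 = 128
  Y**2*Z ↦ 1·1·16·8 = 128
  2*Y*Z**2 ↦ 2·1·4·64 = 512
  -2*Z**3 ↦ -2·1·1·512 = -1024
Sum: F(3, 4, 8) = (-81) + (36) + (-72) + (48) + (-288) + (384) + (128) + (128) + (512) + (-1024) = -229.
Reducing mod 11: -229 ≡ 2 (mod 11).
Since F(a, b, c) ≡ 2 ≠ 0 (mod 11), P does NOT lie on the curve.


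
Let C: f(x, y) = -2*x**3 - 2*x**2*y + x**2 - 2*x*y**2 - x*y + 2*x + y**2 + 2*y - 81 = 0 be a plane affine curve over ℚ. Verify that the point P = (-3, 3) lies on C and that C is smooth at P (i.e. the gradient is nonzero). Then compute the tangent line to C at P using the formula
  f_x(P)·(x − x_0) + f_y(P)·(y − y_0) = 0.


Tangent line at P: -43*x + 29*y - 216 = 0.

Step 1: f(-3, 3) = 0, so P lies on C.
Step 2: partial derivatives
  f_x(x, y) = -6*x**2 - 4*x*y + 2*x - 2*y**2 - y + 2, f_y(x, y) = -2*x**2 - 4*x*y - x + 2*y + 2.
  f_x(P) = -43, f_y(P) = 29 (gradient nonzero, so P is smooth).
Step 3: tangent line at P: -43·(x − -3) + 29·(y − 3) = 0.
Expanding: -43*x + 29*y - 216 = 0.


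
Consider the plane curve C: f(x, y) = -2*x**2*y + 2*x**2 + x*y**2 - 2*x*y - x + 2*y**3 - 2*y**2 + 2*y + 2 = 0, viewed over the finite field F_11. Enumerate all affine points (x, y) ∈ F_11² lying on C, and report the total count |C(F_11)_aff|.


Affine F_11-points: {(0, 3), (0, 6), (1, 2), (2, 1), (4, 2), (6, 3), (10, 6)}; count = 7.

For each of the 121 pairs (x, y) ∈ F_11², evaluate f(x, y) mod 11. Record the zeros.
  x = 0: [0↦2, 1↦4, 2↦3, 3↦0, 4↦7, 5↦3, 6↦0, 7↦10, 8↦1, 9↦7, 10↦7]  zeros at y ∈ {3, 6}
  x = 1: [0↦3, 1↦2, 2↦0, 3↦9, 4↦8, 5↦9, 6↦2, 7↦10, 8↦1, 9↦9, 10↦2]  zeros at y ∈ {2}
  x = 2: [0↦8, 1↦0, 2↦4, 3↦10, 4↦8, 5↦10, 6↦6, 7↦8, 8↦6, 9↦1, 10↦5]  zeros at y ∈ {1}
  x = 3: [0↦6, 1↦9, 2↦4, 3↦3, 4↦7, 5↦6, 6↦1, 7↦4, 8↦5, 9↦5, 10↦5]  zeros at y ∈ ∅
  x = 4: [0↦8, 1↦7, 2↦0, 3↦10, 4↦5, 5↦8, 6↦9, 7↦9, 8↦9, 9↦10, 10↦2]  zeros at y ∈ {2}
  x = 5: [0↦3, 1↦5, 2↦3, 3↦9, 4↦2, 5↦5, 6↦8, 7↦1, 8↦7, 9↦5, 10↦7]  zeros at y ∈ ∅
  x = 6: [0↦2, 1↦3, 2↦2, 3↦0, 4↦9, 5↦8, 6↦9, 7↦2, 8↦10, 9↦1, 10↦9]  zeros at y ∈ {3}
  x = 7: [0↦5, 1↦1, 2↦8, 3↦5, 4↦4, 5↦6, 6↦1, 7↦1, 8↦7, 9↦9, 10↦8]  zeros at y ∈ ∅
  x = 8: [0↦1, 1↦10, 2↦10, 3↦2, 4↦9, 5↦10, 6↦6, 7↦9, 8↦9, 9↦7, 10↦4]  zeros at y ∈ ∅
  x = 9: [0↦1, 1↦8, 2↦8, 3↦2, 4↦2, 5↦9, 6↦2, 7↦4, 8↦5, 9↦6, 10↦8]  zeros at y ∈ ∅
  x = 10: [0↦5, 1↦6, 2↦2, 3↦5, 4↦5, 5↦3, 6↦0, 7↦8, 8↦6, 9↦6, 10↦9]  zeros at y ∈ {6}
Collecting zeros: affine points = {(0, 3), (0, 6), (1, 2), (2, 1), (4, 2), (6, 3), (10, 6)}.
Total count |C(F_11)_aff| = 7.


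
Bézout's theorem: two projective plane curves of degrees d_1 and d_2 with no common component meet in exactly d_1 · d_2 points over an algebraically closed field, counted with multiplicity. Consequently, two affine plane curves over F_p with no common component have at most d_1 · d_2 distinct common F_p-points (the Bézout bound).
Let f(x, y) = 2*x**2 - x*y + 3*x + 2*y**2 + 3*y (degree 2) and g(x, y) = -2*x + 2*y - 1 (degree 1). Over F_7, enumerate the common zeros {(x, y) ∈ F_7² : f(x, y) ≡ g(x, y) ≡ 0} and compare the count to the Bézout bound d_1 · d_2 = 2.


Common zeros: ∅; count = 0; Bézout bound = 2.

deg(f) = 2, deg(g) = 1, so Bézout bound = 2.
Scan x ∈ F_7. For each x, list the y ∈ F_7 with f(x, y) ≡ 0 and those with g(x, y) ≡ 0 (mod 7); the common zeros in that column are the intersection.
  x = 0: f ≡ 0 at y ∈ {0, 2}; g ≡ 0 at y ∈ {4}; common: ∅.
  x = 1: f ≡ 0 at y ∈ ∅; g ≡ 0 at y ∈ {5}; common: ∅.
  x = 2: f ≡ 0 at y ∈ {0, 3}; g ≡ 0 at y ∈ {6}; common: ∅.
  x = 3: f ≡ 0 at y ∈ {2, 5}; g ≡ 0 at y ∈ {0}; common: ∅.
  x = 4: f ≡ 0 at y ∈ ∅; g ≡ 0 at y ∈ {1}; common: ∅.
  x = 5: f ≡ 0 at y ∈ {3, 5}; g ≡ 0 at y ∈ {2}; common: ∅.
  x = 6: f ≡ 0 at y ∈ ∅; g ≡ 0 at y ∈ {3}; common: ∅.
Collecting: common zeros = ∅, so the count is 0.
Comparison with the Bézout bound: 0 ≤ 2 = deg(f)·deg(g), as expected for curves with no common component (the affine F_7-count falls short of the bound because intersections may lie at infinity, over extension fields, or carry multiplicity).


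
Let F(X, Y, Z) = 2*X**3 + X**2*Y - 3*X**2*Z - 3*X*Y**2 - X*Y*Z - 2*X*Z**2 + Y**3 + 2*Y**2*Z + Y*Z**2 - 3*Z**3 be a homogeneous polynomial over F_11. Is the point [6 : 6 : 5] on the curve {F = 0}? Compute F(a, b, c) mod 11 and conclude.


F(6,6,5) ≡ 2 (mod 11); P is NOT on the curve.

Evaluate F(6, 6, 5) term-by-term (mod 11).
  2*X**3 ↦ 2·216·1·1 = 432
  X**2*Y ↦ 1·36·6·1 = 216
  -3*X**2*Z ↦ -3·36·1·5 = -540
  -3*X*Y**2 ↦ -3·6·36·1 = -648
  -X*Y*Z ↦ -1·6·6·5 = -180
  -2*X*Z**2 ↦ -2·6·1·25 = -300
  Y**3 ↦ 1·1·216·1 = 216
  2*Y**2*Z ↦ 2·1·36·5 = 360
  Y*Z**2 ↦ 1·1·6·25 = 150
  -3*Z**3 ↦ -3·1·1·125 = -375
Sum: F(6, 6, 5) = (432) + (216) + (-540) + (-648) + (-180) + (-300) + (216) + (360) + (150) + (-375) = -669.
Reducing mod 11: -669 ≡ 2 (mod 11).
Since F(a, b, c) ≡ 2 ≠ 0 (mod 11), P does NOT lie on the curve.
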